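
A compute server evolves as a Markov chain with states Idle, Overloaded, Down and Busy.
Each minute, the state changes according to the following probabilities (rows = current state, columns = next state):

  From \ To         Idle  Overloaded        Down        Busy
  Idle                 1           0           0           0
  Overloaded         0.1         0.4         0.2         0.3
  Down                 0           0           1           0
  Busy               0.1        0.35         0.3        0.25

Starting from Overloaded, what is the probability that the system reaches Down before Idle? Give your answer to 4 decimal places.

0.6957

Let h(s) be the probability of absorption at Down starting from transient state s. Then h(Down) = 1 and h(Idle) = 0. By first-step analysis:
h(Overloaded) = 0.1·0 + 0.4·h(Overloaded) + 0.2·1 + 0.3·h(Busy)
h(Busy) = 0.1·0 + 0.35·h(Overloaded) + 0.3·1 + 0.25·h(Busy)
Solving: h(Overloaded) = 0.6957, h(Busy) = 0.7246.
Starting from Overloaded, the probability is 0.6957.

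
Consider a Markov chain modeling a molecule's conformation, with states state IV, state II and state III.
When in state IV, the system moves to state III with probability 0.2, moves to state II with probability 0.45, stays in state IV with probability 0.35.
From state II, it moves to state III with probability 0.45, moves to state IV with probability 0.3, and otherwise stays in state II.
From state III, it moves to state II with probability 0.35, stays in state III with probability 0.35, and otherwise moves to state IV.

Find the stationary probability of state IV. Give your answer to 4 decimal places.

0.3158

Let the stationary distribution be π with π = πP and π_1 + π_2 + π_3 = 1.
π_1 = 0.35·π_1 + 0.3·π_2 + 0.3·π_3
π_2 = 0.45·π_1 + 0.25·π_2 + 0.35·π_3
Solving with the normalization constraint gives π = (0.3158, 0.3469, 0.3373).
So the stationary probability of state IV is 0.3158.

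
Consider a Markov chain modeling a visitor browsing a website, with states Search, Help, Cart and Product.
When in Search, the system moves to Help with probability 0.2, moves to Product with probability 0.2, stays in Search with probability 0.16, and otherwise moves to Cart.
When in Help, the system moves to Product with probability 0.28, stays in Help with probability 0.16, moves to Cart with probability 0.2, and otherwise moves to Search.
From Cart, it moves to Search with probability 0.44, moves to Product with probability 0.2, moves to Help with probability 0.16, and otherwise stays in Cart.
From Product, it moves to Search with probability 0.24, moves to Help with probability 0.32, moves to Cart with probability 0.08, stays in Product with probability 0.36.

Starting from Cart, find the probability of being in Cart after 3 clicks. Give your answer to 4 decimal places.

0.2340

Propagate the distribution vector 3 clicks from Cart.
After 0 clicks: (0.0000, 0.0000, 1.0000, 0.0000)
After 1 click: (0.4400, 0.1600, 0.2000, 0.2000)
After 2 clicks: (0.2640, 0.2096, 0.2816, 0.2448)
After 3 clicks: (0.3004, 0.2097, 0.2340, 0.2559)
P(in Cart after 3 clicks) = 0.2340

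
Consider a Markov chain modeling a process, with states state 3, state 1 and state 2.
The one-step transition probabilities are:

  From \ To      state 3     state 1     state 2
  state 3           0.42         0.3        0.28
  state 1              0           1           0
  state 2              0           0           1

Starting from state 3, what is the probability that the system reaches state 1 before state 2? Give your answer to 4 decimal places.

Let h(s) be the probability of absorption at state 1 starting from transient state s. Then h(state 1) = 1 and h(state 2) = 0. By first-step analysis:
h(state 3) = 0.42·h(state 3) + 0.3·1 + 0.28·0
Solving: h(state 3) = 0.5172.
Starting from state 3, the probability is 0.5172.

0.5172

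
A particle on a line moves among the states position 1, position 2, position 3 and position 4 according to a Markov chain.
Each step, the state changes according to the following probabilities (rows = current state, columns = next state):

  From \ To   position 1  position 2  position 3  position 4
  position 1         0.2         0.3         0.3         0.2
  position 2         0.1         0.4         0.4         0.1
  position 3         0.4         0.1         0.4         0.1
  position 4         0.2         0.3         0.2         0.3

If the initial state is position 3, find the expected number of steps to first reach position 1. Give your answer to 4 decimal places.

Let t(s) be the expected number of steps to first reach position 1 from state s, with t(position 1) = 0. Conditioning on the first step:
t(position 2) = 1 + 0.4·t(position 2) + 0.4·t(position 3) + 0.1·t(position 4)
t(position 3) = 1 + 0.1·t(position 2) + 0.4·t(position 3) + 0.1·t(position 4)
t(position 4) = 1 + 0.3·t(position 2) + 0.2·t(position 3) + 0.3·t(position 4)
Solving: t(position 2) = 4.4444, t(position 3) = 3.1111, t(position 4) = 4.2222.
Expected steps from position 3 to position 1: 3.1111.

3.1111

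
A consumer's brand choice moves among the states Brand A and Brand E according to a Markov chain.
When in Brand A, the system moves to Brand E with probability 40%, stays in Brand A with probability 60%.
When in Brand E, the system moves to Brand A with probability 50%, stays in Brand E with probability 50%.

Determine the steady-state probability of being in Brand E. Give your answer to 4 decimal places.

Let the stationary distribution be π with π = πP and π_1 + π_2 = 1.
π_1 = 0.6·π_1 + 0.5·π_2
Solving with the normalization constraint gives π = (0.5556, 0.4444).
So the stationary probability of Brand E is 0.4444.

0.4444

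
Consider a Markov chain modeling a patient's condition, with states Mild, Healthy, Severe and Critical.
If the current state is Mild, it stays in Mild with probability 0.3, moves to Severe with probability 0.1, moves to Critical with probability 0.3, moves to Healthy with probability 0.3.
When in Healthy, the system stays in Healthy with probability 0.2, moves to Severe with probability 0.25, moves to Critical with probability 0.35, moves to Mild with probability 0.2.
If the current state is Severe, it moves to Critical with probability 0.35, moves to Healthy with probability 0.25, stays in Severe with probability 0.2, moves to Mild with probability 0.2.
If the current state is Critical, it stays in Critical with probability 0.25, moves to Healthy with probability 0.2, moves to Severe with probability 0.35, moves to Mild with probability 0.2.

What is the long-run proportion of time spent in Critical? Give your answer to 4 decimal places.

Let the stationary distribution be π with π = πP and π_1 + π_2 + π_3 + π_4 = 1.
π_1 = 0.3·π_1 + 0.2·π_2 + 0.2·π_3 + 0.2·π_4
π_2 = 0.3·π_1 + 0.2·π_2 + 0.25·π_3 + 0.2·π_4
π_3 = 0.1·π_1 + 0.25·π_2 + 0.2·π_3 + 0.35·π_4
Solving with the normalization constraint gives π = (0.2222, 0.2340, 0.2357, 0.3081).
So the stationary probability of Critical is 0.3081.

0.3081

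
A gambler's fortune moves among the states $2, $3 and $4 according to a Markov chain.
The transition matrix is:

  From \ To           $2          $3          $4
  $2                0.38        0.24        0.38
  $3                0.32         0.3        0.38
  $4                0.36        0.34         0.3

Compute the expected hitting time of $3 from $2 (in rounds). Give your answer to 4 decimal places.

3.6339

Let t(s) be the expected number of rounds to first reach $3 from state s, with t($3) = 0. Conditioning on the first round:
t($2) = 1 + 0.38·t($2) + 0.38·t($4)
t($4) = 1 + 0.36·t($2) + 0.3·t($4)
Solving: t($2) = 3.6339, t($4) = 3.2974.
Expected rounds from $2 to $3: 3.6339.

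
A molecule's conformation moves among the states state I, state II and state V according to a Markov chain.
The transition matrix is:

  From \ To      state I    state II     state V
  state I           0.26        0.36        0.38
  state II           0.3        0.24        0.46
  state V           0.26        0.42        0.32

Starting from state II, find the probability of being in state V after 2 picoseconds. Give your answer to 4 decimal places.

Sum over the intermediate state after 1 picosecond:
P = P(state II→state I)·P(state I→state V) + P(state II→state II)·P(state II→state V) + P(state II→state V)·P(state V→state V)
  = 0.3×0.38 + 0.24×0.46 + 0.46×0.32
  = 0.1140 + 0.1104 + 0.1472 = 0.3716

0.3716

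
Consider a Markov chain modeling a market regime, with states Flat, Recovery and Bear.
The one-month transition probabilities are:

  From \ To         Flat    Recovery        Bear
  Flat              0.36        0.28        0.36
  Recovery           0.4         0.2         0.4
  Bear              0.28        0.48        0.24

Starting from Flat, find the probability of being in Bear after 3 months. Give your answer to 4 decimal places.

Propagate the distribution vector 3 months from Flat.
After 0 months: (1.0000, 0.0000, 0.0000)
After 1 month: (0.3600, 0.2800, 0.3600)
After 2 months: (0.3424, 0.3296, 0.3280)
After 3 months: (0.3469, 0.3192, 0.3338)
P(in Bear after 3 months) = 0.3338

0.3338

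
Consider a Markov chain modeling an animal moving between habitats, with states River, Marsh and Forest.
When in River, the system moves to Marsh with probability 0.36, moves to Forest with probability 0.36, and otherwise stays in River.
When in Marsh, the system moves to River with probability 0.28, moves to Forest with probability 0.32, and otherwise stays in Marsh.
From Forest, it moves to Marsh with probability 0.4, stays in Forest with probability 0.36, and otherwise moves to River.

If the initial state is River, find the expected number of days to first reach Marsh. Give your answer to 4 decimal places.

2.6709

Let t(s) be the expected number of days to first reach Marsh from state s, with t(Marsh) = 0. Conditioning on the first day:
t(River) = 1 + 0.28·t(River) + 0.36·t(Forest)
t(Forest) = 1 + 0.24·t(River) + 0.36·t(Forest)
Solving: t(River) = 2.6709, t(Forest) = 2.5641.
Expected days from River to Marsh: 2.6709.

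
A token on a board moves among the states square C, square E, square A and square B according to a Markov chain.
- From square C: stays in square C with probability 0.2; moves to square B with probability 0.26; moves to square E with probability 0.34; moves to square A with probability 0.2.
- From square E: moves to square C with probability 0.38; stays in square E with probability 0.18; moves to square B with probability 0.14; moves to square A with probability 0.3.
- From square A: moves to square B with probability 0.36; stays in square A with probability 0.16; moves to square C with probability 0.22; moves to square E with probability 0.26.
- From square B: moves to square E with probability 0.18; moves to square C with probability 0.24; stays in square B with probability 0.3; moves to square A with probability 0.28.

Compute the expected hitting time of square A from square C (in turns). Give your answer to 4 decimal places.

4.0802

Let t(s) be the expected number of turns to first reach square A from state s, with t(square A) = 0. Conditioning on the first turn:
t(square C) = 1 + 0.2·t(square C) + 0.34·t(square E) + 0.26·t(square B)
t(square E) = 1 + 0.38·t(square C) + 0.18·t(square E) + 0.14·t(square B)
t(square B) = 1 + 0.24·t(square C) + 0.18·t(square E) + 0.3·t(square B)
Solving: t(square C) = 4.0802, t(square E) = 3.7581, t(square B) = 3.7938.
Expected turns from square C to square A: 4.0802.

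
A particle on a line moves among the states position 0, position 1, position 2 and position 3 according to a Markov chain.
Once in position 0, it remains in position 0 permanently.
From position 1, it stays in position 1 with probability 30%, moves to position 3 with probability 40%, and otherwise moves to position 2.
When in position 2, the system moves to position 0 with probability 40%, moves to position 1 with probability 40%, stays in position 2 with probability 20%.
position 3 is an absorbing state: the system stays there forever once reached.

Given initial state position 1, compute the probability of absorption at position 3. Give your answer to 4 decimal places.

Let h(s) be the probability of absorption at position 3 starting from transient state s. Then h(position 3) = 1 and h(position 0) = 0. By first-step analysis:
h(position 1) = 0.3·h(position 1) + 0.3·h(position 2) + 0.4·1
h(position 2) = 0.4·0 + 0.4·h(position 1) + 0.2·h(position 2)
Solving: h(position 1) = 0.7273, h(position 2) = 0.3636.
Starting from position 1, the probability is 0.7273.

0.7273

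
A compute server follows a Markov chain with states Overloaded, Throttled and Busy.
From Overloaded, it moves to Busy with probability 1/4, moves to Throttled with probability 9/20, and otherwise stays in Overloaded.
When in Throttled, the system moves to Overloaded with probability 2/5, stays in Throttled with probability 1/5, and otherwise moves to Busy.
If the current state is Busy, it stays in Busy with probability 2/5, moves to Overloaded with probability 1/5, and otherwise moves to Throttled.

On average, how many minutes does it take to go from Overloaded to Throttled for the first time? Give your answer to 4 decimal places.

2.2973

Let t(s) be the expected number of minutes to first reach Throttled from state s, with t(Throttled) = 0. Conditioning on the first minute:
t(Overloaded) = 1 + 0.3·t(Overloaded) + 0.25·t(Busy)
t(Busy) = 1 + 0.2·t(Overloaded) + 0.4·t(Busy)
Solving: t(Overloaded) = 2.2973, t(Busy) = 2.4324.
Expected minutes from Overloaded to Throttled: 2.2973.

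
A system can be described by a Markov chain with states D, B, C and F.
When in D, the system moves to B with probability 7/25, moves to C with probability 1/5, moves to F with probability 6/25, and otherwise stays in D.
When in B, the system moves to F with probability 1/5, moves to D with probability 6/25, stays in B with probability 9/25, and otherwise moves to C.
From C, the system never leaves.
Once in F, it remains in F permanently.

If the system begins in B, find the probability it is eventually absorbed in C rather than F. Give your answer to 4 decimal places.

0.4878

Let h(s) be the probability of absorption at C starting from transient state s. Then h(C) = 1 and h(F) = 0. By first-step analysis:
h(D) = 0.28·h(D) + 0.28·h(B) + 0.2·1 + 0.24·0
h(B) = 0.24·h(D) + 0.36·h(B) + 0.2·1 + 0.2·0
Solving: h(D) = 0.4675, h(B) = 0.4878.
Starting from B, the probability is 0.4878.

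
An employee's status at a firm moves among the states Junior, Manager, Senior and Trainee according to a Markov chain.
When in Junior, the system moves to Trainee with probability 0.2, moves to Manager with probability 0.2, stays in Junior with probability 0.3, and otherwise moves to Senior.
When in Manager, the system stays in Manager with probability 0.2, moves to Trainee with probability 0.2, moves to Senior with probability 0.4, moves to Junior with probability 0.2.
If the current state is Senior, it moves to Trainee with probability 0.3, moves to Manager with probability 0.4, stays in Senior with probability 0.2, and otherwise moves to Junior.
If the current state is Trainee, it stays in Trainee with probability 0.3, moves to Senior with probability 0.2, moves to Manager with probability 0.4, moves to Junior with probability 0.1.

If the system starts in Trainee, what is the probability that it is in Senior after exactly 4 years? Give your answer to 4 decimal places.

Propagate the distribution vector 4 years from Trainee.
After 0 years: (0.0000, 0.0000, 0.0000, 1.0000)
After 1 year: (0.1000, 0.4000, 0.2000, 0.3000)
After 2 years: (0.1600, 0.3000, 0.2900, 0.2500)
After 3 years: (0.1620, 0.3080, 0.2760, 0.2540)
After 4 years: (0.1632, 0.3060, 0.2778, 0.2530)
P(in Senior after 4 years) = 0.2778

0.2778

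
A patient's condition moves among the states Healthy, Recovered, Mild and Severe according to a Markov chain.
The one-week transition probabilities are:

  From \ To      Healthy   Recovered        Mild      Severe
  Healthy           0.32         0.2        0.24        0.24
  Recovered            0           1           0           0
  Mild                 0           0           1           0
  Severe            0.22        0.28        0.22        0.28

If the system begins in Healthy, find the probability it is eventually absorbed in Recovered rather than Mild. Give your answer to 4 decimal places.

0.4835

Let h(s) be the probability of absorption at Recovered starting from transient state s. Then h(Recovered) = 1 and h(Mild) = 0. By first-step analysis:
h(Healthy) = 0.32·h(Healthy) + 0.2·1 + 0.24·0 + 0.24·h(Severe)
h(Severe) = 0.22·h(Healthy) + 0.28·1 + 0.22·0 + 0.28·h(Severe)
Solving: h(Healthy) = 0.4835, h(Severe) = 0.5366.
Starting from Healthy, the probability is 0.4835.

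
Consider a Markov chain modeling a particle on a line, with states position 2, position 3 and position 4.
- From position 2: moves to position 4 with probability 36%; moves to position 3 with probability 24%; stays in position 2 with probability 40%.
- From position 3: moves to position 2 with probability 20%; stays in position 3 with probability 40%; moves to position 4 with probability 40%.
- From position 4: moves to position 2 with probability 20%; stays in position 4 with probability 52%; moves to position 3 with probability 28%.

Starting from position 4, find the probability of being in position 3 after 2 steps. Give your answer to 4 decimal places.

Sum over the intermediate state after 1 step:
P = P(position 4→position 2)·P(position 2→position 3) + P(position 4→position 3)·P(position 3→position 3) + P(position 4→position 4)·P(position 4→position 3)
  = 0.2×0.24 + 0.28×0.4 + 0.52×0.28
  = 0.0480 + 0.1120 + 0.1456 = 0.3056

0.3056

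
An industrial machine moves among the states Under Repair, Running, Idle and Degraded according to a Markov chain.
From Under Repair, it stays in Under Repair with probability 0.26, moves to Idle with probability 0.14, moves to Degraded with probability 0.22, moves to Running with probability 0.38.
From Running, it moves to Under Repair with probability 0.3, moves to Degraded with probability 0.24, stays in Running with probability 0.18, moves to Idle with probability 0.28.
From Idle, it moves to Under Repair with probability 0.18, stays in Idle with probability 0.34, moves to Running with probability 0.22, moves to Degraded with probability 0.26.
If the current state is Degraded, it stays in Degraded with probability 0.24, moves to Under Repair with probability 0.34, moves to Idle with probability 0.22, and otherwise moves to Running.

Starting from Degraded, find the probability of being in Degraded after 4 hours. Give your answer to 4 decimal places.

0.2394

Propagate the distribution vector 4 hours from Degraded.
After 0 hours: (0.0000, 0.0000, 0.0000, 1.0000)
After 1 hour: (0.3400, 0.2000, 0.2200, 0.2400)
After 2 hours: (0.2696, 0.2616, 0.2312, 0.2376)
After 3 hours: (0.2710, 0.2479, 0.2419, 0.2392)
After 4 hours: (0.2697, 0.2487, 0.2422, 0.2394)
P(in Degraded after 4 hours) = 0.2394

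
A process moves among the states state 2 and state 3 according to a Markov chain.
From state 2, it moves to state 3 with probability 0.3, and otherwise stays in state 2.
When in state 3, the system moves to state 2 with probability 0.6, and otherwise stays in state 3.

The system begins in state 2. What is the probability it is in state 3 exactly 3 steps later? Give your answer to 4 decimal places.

Propagate the distribution vector 3 steps from state 2.
After 0 steps: (1.0000, 0.0000)
After 1 step: (0.7000, 0.3000)
After 2 steps: (0.6700, 0.3300)
After 3 steps: (0.6670, 0.3330)
P(in state 3 after 3 steps) = 0.3330

0.3330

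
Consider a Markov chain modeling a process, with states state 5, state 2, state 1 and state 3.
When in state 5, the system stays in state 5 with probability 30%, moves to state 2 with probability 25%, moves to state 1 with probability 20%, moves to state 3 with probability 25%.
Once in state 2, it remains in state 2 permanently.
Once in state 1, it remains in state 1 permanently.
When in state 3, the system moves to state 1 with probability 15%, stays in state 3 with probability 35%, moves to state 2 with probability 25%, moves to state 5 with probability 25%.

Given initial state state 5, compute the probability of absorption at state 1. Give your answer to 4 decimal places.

Let h(s) be the probability of absorption at state 1 starting from transient state s. Then h(state 1) = 1 and h(state 2) = 0. By first-step analysis:
h(state 5) = 0.3·h(state 5) + 0.25·0 + 0.2·1 + 0.25·h(state 3)
h(state 3) = 0.25·h(state 5) + 0.25·0 + 0.15·1 + 0.35·h(state 3)
Solving: h(state 5) = 0.4268, h(state 3) = 0.3949.
Starting from state 5, the probability is 0.4268.

0.4268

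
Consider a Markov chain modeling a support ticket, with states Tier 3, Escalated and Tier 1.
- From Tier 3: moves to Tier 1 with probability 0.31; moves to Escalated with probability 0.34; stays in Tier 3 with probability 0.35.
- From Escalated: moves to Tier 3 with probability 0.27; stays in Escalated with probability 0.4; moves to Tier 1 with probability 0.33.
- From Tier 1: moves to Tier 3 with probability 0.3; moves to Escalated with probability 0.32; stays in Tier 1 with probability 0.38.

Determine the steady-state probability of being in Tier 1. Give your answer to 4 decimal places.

0.3410

Let the stationary distribution be π with π = πP and π_1 + π_2 + π_3 = 1.
π_1 = 0.35·π_1 + 0.27·π_2 + 0.3·π_3
π_2 = 0.34·π_1 + 0.4·π_2 + 0.32·π_3
Solving with the normalization constraint gives π = (0.3046, 0.3544, 0.3410).
So the stationary probability of Tier 1 is 0.3410.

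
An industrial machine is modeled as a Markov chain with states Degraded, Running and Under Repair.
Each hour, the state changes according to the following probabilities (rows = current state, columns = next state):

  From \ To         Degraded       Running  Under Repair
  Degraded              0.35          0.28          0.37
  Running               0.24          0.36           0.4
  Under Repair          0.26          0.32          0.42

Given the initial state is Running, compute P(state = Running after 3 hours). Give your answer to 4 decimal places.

0.3220

Propagate the distribution vector 3 hours from Running.
After 0 hours: (0.0000, 1.0000, 0.0000)
After 1 hour: (0.2400, 0.3600, 0.4000)
After 2 hours: (0.2744, 0.3248, 0.4008)
After 3 hours: (0.2782, 0.3220, 0.3998)
P(in Running after 3 hours) = 0.3220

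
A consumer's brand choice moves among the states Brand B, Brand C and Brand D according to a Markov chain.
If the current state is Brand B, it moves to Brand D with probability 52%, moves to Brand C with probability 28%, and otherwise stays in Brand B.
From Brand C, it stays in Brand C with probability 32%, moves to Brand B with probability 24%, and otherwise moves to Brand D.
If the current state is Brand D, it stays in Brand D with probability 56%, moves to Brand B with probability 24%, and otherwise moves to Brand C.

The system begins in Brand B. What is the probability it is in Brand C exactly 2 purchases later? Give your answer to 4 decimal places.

Sum over the intermediate state after 1 purchase:
P = P(Brand B→Brand B)·P(Brand B→Brand C) + P(Brand B→Brand C)·P(Brand C→Brand C) + P(Brand B→Brand D)·P(Brand D→Brand C)
  = 0.2×0.28 + 0.28×0.32 + 0.52×0.2
  = 0.0560 + 0.0896 + 0.1040 = 0.2496

0.2496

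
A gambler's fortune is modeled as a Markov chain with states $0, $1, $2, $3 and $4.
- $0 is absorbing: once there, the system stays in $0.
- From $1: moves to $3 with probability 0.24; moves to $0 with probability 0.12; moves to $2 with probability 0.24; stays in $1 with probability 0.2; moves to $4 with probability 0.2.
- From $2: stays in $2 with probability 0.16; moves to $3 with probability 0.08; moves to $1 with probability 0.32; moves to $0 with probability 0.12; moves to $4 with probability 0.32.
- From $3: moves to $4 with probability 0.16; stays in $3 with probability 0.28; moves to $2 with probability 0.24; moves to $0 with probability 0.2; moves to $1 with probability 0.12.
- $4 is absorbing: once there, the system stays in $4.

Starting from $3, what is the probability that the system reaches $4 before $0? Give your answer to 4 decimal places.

0.5469

Let h(s) be the probability of absorption at $4 starting from transient state s. Then h($4) = 1 and h($0) = 0. By first-step analysis:
h($1) = 0.12·0 + 0.2·h($1) + 0.24·h($2) + 0.24·h($3) + 0.2·1
h($2) = 0.12·0 + 0.32·h($1) + 0.16·h($2) + 0.08·h($3) + 0.32·1
h($3) = 0.2·0 + 0.12·h($1) + 0.24·h($2) + 0.28·h($3) + 0.16·1
Solving: h($1) = 0.6142, h($2) = 0.6670, h($3) = 0.5469.
Starting from $3, the probability is 0.5469.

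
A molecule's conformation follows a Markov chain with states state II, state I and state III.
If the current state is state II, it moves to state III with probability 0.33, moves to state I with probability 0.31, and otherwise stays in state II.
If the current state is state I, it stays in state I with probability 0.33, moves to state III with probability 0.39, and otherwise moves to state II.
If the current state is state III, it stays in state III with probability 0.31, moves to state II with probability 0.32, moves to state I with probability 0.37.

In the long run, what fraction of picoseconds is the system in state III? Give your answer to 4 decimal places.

Let the stationary distribution be π with π = πP and π_1 + π_2 + π_3 = 1.
π_1 = 0.36·π_1 + 0.28·π_2 + 0.32·π_3
π_2 = 0.31·π_1 + 0.33·π_2 + 0.37·π_3
Solving with the normalization constraint gives π = (0.3193, 0.3373, 0.3434).
So the stationary probability of state III is 0.3434.

0.3434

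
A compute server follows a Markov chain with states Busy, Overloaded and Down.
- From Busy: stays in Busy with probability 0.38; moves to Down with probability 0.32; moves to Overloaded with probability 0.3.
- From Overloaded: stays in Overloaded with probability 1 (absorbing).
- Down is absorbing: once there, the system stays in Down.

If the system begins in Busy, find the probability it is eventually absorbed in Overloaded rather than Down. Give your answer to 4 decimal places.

Let h(s) be the probability of absorption at Overloaded starting from transient state s. Then h(Overloaded) = 1 and h(Down) = 0. By first-step analysis:
h(Busy) = 0.38·h(Busy) + 0.3·1 + 0.32·0
Solving: h(Busy) = 0.4839.
Starting from Busy, the probability is 0.4839.

0.4839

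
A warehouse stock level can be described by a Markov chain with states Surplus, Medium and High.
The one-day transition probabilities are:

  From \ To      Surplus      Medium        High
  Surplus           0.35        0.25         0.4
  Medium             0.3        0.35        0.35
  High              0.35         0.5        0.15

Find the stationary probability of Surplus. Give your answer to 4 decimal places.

0.3319

Let the stationary distribution be π with π = πP and π_1 + π_2 + π_3 = 1.
π_1 = 0.35·π_1 + 0.3·π_2 + 0.35·π_3
π_2 = 0.25·π_1 + 0.35·π_2 + 0.5·π_3
Solving with the normalization constraint gives π = (0.3319, 0.3626, 0.3055).
So the stationary probability of Surplus is 0.3319.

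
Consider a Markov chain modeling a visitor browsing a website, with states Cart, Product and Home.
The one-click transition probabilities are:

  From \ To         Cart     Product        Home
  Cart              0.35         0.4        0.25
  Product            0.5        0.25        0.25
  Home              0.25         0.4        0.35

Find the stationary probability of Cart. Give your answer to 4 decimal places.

0.3744

Let the stationary distribution be π with π = πP and π_1 + π_2 + π_3 = 1.
π_1 = 0.35·π_1 + 0.5·π_2 + 0.25·π_3
π_2 = 0.4·π_1 + 0.25·π_2 + 0.4·π_3
Solving with the normalization constraint gives π = (0.3744, 0.3478, 0.2778).
So the stationary probability of Cart is 0.3744.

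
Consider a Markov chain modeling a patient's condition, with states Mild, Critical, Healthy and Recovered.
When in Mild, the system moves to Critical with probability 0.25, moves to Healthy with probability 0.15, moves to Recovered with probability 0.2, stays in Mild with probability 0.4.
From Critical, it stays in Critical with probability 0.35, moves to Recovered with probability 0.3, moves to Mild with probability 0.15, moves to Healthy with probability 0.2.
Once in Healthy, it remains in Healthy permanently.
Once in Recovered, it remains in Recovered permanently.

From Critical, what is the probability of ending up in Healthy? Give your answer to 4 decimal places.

Let h(s) be the probability of absorption at Healthy starting from transient state s. Then h(Healthy) = 1 and h(Recovered) = 0. By first-step analysis:
h(Mild) = 0.4·h(Mild) + 0.25·h(Critical) + 0.15·1 + 0.2·0
h(Critical) = 0.15·h(Mild) + 0.35·h(Critical) + 0.2·1 + 0.3·0
Solving: h(Mild) = 0.4184, h(Critical) = 0.4043.
Starting from Critical, the probability is 0.4043.

0.4043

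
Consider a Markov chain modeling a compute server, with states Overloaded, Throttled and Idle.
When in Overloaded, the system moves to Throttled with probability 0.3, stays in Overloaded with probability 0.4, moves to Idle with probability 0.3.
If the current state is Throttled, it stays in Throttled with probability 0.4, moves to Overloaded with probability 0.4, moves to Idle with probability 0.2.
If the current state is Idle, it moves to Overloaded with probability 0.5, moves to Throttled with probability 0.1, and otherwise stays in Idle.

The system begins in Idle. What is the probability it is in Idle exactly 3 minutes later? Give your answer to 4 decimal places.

Propagate the distribution vector 3 minutes from Idle.
After 0 minutes: (0.0000, 0.0000, 1.0000)
After 1 minute: (0.5000, 0.1000, 0.4000)
After 2 minutes: (0.4400, 0.2300, 0.3300)
After 3 minutes: (0.4330, 0.2570, 0.3100)
P(in Idle after 3 minutes) = 0.3100

0.3100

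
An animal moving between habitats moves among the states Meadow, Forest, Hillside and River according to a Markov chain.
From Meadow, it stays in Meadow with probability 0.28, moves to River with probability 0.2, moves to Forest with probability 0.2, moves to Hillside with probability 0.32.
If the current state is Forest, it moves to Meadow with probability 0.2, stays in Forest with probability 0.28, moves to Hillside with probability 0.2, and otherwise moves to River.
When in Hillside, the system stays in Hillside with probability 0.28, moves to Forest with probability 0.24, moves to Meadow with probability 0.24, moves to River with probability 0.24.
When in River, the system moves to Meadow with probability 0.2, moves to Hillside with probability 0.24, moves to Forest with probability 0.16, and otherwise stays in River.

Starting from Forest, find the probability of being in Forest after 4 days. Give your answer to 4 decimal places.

Propagate the distribution vector 4 days from Forest.
After 0 days: (0.0000, 1.0000, 0.0000, 0.0000)
After 1 day: (0.2000, 0.2800, 0.2000, 0.3200)
After 2 days: (0.2240, 0.2176, 0.2528, 0.3056)
After 3 days: (0.2280, 0.2153, 0.2593, 0.2973)
After 4 days: (0.2286, 0.2157, 0.2600, 0.2957)
P(in Forest after 4 days) = 0.2157

0.2157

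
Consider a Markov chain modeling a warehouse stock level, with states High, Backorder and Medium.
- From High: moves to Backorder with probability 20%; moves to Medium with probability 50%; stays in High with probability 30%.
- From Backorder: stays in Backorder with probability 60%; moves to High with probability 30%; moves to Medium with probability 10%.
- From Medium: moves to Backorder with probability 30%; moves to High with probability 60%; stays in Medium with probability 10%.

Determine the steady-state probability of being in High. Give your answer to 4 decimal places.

0.3750

Let the stationary distribution be π with π = πP and π_1 + π_2 + π_3 = 1.
π_1 = 0.3·π_1 + 0.3·π_2 + 0.6·π_3
π_2 = 0.2·π_1 + 0.6·π_2 + 0.3·π_3
Solving with the normalization constraint gives π = (0.3750, 0.3750, 0.2500).
So the stationary probability of High is 0.3750.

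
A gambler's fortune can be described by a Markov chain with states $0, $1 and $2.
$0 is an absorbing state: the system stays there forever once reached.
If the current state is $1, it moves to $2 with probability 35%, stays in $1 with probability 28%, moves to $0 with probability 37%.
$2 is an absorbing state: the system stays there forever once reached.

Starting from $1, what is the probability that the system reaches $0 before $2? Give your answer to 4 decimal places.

0.5139

Let h(s) be the probability of absorption at $0 starting from transient state s. Then h($0) = 1 and h($2) = 0. By first-step analysis:
h($1) = 0.37·1 + 0.28·h($1) + 0.35·0
Solving: h($1) = 0.5139.
Starting from $1, the probability is 0.5139.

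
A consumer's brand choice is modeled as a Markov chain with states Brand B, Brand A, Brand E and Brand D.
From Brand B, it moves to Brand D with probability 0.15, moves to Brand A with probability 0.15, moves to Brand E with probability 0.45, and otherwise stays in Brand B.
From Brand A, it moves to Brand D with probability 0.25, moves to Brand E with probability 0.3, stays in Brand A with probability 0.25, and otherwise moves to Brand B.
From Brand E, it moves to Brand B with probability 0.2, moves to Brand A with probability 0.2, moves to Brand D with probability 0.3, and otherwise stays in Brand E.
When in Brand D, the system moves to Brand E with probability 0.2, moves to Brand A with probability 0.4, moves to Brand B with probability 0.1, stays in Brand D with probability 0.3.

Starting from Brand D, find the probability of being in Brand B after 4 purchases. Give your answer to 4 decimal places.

0.1831

Propagate the distribution vector 4 purchases from Brand D.
After 0 purchases: (0.0000, 0.0000, 0.0000, 1.0000)
After 1 purchase: (0.1000, 0.4000, 0.2000, 0.3000)
After 2 purchases: (0.1750, 0.2750, 0.2850, 0.2650)
After 3 purchases: (0.1823, 0.2580, 0.2998, 0.2600)
After 4 purchases: (0.1831, 0.2558, 0.3013, 0.2598)
P(in Brand B after 4 purchases) = 0.1831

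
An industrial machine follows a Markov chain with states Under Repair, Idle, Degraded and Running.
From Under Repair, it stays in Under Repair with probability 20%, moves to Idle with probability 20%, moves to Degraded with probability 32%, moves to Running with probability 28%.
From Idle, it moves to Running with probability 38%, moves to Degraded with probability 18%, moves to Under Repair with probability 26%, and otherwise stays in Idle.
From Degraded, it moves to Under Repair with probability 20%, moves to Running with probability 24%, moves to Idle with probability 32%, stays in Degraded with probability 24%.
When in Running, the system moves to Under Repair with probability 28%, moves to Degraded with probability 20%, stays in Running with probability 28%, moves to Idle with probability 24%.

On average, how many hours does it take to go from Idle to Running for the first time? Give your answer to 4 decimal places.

3.0760

Let t(s) be the expected number of hours to first reach Running from state s, with t(Running) = 0. Conditioning on the first hour:
t(Under Repair) = 1 + 0.2·t(Under Repair) + 0.2·t(Idle) + 0.32·t(Degraded)
t(Idle) = 1 + 0.26·t(Under Repair) + 0.18·t(Idle) + 0.18·t(Degraded)
t(Degraded) = 1 + 0.2·t(Under Repair) + 0.32·t(Idle) + 0.24·t(Degraded)
Solving: t(Under Repair) = 3.4238, t(Idle) = 3.0760, t(Degraded) = 3.5120.
Expected hours from Idle to Running: 3.0760.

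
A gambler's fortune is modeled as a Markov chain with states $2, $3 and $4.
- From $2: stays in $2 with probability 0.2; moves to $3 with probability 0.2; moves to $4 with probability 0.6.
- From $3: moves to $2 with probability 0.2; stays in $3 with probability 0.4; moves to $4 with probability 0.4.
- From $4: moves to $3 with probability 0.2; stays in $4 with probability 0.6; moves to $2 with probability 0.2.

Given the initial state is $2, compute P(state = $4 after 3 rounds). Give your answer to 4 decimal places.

0.5520

Propagate the distribution vector 3 rounds from $2.
After 0 rounds: (1.0000, 0.0000, 0.0000)
After 1 round: (0.2000, 0.2000, 0.6000)
After 2 rounds: (0.2000, 0.2400, 0.5600)
After 3 rounds: (0.2000, 0.2480, 0.5520)
P(in $4 after 3 rounds) = 0.5520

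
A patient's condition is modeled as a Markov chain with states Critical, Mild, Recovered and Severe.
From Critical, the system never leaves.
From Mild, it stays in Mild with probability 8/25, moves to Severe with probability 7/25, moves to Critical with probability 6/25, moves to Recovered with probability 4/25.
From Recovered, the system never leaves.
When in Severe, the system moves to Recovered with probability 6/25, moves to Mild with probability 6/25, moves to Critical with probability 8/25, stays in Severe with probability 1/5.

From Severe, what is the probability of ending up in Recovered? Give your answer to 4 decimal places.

0.4228

Let h(s) be the probability of absorption at Recovered starting from transient state s. Then h(Recovered) = 1 and h(Critical) = 0. By first-step analysis:
h(Mild) = 0.24·0 + 0.32·h(Mild) + 0.16·1 + 0.28·h(Severe)
h(Severe) = 0.32·0 + 0.24·h(Mild) + 0.24·1 + 0.2·h(Severe)
Solving: h(Mild) = 0.4094, h(Severe) = 0.4228.
Starting from Severe, the probability is 0.4228.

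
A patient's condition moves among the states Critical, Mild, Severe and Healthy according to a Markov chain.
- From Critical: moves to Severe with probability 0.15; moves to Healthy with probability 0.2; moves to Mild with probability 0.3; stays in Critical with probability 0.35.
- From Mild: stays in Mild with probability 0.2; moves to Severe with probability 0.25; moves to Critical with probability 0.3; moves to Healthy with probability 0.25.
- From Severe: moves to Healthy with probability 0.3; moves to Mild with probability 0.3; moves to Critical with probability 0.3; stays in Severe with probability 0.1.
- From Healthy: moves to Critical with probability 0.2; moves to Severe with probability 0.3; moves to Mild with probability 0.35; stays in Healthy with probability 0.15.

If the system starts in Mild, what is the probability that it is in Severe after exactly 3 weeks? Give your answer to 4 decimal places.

Propagate the distribution vector 3 weeks from Mild.
After 0 weeks: (0.0000, 1.0000, 0.0000, 0.0000)
After 1 week: (0.3000, 0.2000, 0.2500, 0.2500)
After 2 weeks: (0.2900, 0.2925, 0.1950, 0.2225)
After 3 weeks: (0.2923, 0.2819, 0.2029, 0.2230)
P(in Severe after 3 weeks) = 0.2029

0.2029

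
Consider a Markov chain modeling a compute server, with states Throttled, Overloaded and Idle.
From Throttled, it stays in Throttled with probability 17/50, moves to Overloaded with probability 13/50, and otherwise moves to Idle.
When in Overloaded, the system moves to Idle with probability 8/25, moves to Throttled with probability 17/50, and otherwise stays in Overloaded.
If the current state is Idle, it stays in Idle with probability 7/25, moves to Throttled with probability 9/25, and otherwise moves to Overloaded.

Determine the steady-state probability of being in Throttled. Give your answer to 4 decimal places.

0.3467

Let the stationary distribution be π with π = πP and π_1 + π_2 + π_3 = 1.
π_1 = 0.34·π_1 + 0.34·π_2 + 0.36·π_3
π_2 = 0.26·π_1 + 0.34·π_2 + 0.36·π_3
Solving with the normalization constraint gives π = (0.3467, 0.3190, 0.3344).
So the stationary probability of Throttled is 0.3467.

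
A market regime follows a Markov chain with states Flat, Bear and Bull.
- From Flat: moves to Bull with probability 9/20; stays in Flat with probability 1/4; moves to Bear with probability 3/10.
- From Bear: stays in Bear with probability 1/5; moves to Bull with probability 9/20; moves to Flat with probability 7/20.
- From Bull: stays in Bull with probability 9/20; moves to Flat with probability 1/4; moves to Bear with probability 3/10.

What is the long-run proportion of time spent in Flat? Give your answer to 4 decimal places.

Let the stationary distribution be π with π = πP and π_1 + π_2 + π_3 = 1.
π_1 = 0.25·π_1 + 0.35·π_2 + 0.25·π_3
π_2 = 0.3·π_1 + 0.2·π_2 + 0.3·π_3
Solving with the normalization constraint gives π = (0.2773, 0.2727, 0.4500).
So the stationary probability of Flat is 0.2773.

0.2773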